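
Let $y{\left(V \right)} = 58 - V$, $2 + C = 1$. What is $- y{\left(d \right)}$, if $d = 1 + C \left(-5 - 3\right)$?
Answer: $-49$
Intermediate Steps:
$C = -1$ ($C = -2 + 1 = -1$)
$d = 9$ ($d = 1 - \left(-5 - 3\right) = 1 - -8 = 1 + 8 = 9$)
$- y{\left(d \right)} = - (58 - 9) = \left(-1\right) 49 = -49$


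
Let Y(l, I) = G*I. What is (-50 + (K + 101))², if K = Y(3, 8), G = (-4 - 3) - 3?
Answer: 841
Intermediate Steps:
G = -10 (G = -7 - 3 = -10)
Y(l, I) = -10*I
K = -80 (K = -10*8 = -80)
(-50 + (K + 101))² = (-50 + (-80 + 101))² = (-50 + 21)² = (-29)² = 841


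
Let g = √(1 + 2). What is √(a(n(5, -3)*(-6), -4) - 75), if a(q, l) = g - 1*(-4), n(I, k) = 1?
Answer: √(-71 + √3) ≈ 8.3227*I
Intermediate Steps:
g = √3 ≈ 1.7320
a(q, l) = 4 + √3 (a(q, l) = √3 - 1*(-4) = √3 + 4 = 4 + √3)
√(a(n(5, -3)*(-6), -4) - 75) = √((4 + √3) - 75) = √(-71 + √3)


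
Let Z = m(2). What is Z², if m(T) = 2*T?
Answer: 16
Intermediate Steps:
Z = 4 (Z = 2*2 = 4)
Z² = 4² = 16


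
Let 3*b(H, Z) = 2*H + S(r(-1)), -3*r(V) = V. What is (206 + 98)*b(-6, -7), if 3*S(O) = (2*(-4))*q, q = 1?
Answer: -13376/9 ≈ -1486.2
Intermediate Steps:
r(V) = -V/3
S(O) = -8/3 (S(O) = ((2*(-4))*1)/3 = (-8*1)/3 = (1/3)*(-8) = -8/3)
b(H, Z) = -8/9 + 2*H/3 (b(H, Z) = (2*H - 8/3)/3 = (-8/3 + 2*H)/3 = -8/9 + 2*H/3)
(206 + 98)*b(-6, -7) = (206 + 98)*(-8/9 + (2/3)*(-6)) = 304*(-8/9 - 4) = 304*(-44/9) = -13376/9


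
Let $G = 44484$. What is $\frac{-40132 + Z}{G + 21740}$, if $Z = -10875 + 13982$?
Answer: $- \frac{37025}{66224} \approx -0.55909$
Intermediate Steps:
$Z = 3107$
$\frac{-40132 + Z}{G + 21740} = \frac{-40132 + 3107}{44484 + 21740} = - \frac{37025}{66224}$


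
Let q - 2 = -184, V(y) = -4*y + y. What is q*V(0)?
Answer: 0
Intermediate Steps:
V(y) = -3*y
q = -182 (q = 2 - 184 = -182)
q*V(0) = -(-546)*0 = -182*0 = 0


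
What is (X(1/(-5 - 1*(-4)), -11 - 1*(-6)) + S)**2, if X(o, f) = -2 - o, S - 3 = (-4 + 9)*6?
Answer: 1024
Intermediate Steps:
S = 33 (S = 3 + (-4 + 9)*6 = 3 + 5*6 = 3 + 30 = 33)
(X(1/(-5 - 1*(-4)), -11 - 1*(-6)) + S)**2 = ((-2 - 1/(-5 - 1*(-4))) + 33)**2 = ((-2 - 1/(-5 + 4)) + 33)**2 = ((-2 - 1/(-1)) + 33)**2 = ((-2 - 1*(-1)) + 33)**2 = ((-2 + 1) + 33)**2 = (-1 + 33)**2 = 32**2 = 1024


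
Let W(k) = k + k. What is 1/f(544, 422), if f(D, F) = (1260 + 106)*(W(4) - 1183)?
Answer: -1/1605050 ≈ -6.2303e-7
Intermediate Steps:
W(k) = 2*k
f(D, F) = -1605050 (f(D, F) = (1260 + 106)*(2*4 - 1183) = 1366*(8 - 1183) = 1366*(-1175) = -1605050)
1/f(544, 422) = 1/(-1605050) = -1/1605050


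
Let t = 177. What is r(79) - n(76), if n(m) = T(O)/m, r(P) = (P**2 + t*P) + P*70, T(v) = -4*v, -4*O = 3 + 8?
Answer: 1957293/76 ≈ 25754.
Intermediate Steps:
O = -11/4 (O = -(3 + 8)/4 = -1/4*11 = -11/4 ≈ -2.7500)
r(P) = P**2 + 247*P (r(P) = (P**2 + 177*P) + P*70 = (P**2 + 177*P) + 70*P = P**2 + 247*P)
n(m) = 11/m (n(m) = (-4*(-11/4))/m = 11/m)
r(79) - n(76) = 79*(247 + 79) - 11/76 = 79*326 - 11/76 = 25754 - 1*11/76 = 25754 - 11/76 = 1957293/76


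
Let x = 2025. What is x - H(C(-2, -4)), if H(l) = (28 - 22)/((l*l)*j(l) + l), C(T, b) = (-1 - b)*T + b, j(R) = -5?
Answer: 172126/85 ≈ 2025.0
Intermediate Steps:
C(T, b) = b + T*(-1 - b) (C(T, b) = T*(-1 - b) + b = b + T*(-1 - b))
H(l) = 6/(l - 5*l**2) (H(l) = (28 - 22)/((l*l)*(-5) + l) = 6/(l**2*(-5) + l) = 6/(-5*l**2 + l) = 6/(l - 5*l**2))
x - H(C(-2, -4)) = 2025 - 6/((-4 - 1*(-2) - 1*(-2)*(-4))*(1 - 5*(-4 - 1*(-2) - 1*(-2)*(-4)))) = 2025 - 6/((-4 + 2 - 8)*(1 - 5*(-4 + 2 - 8))) = 2025 - 6/((-10)*(1 - 5*(-10))) = 2025 - 6*(-1)/(10*(1 + 50)) = 2025 - 6*(-1)/(10*51) = 2025 - 1*(-1/85) = 2025 + 1/85 = 172126/85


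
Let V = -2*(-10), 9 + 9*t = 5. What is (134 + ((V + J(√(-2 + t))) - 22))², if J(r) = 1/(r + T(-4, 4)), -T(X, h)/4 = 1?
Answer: 9*(46376*√22 + 235137*I)/(2*(12*√22 + 61*I)) ≈ 17367.0 - 22.342*I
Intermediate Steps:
t = -4/9 (t = -1 + (⅑)*5 = -1 + 5/9 = -4/9 ≈ -0.44444)
V = 20
T(X, h) = -4 (T(X, h) = -4*1 = -4)
J(r) = 1/(-4 + r) (J(r) = 1/(r - 4) = 1/(-4 + r))
(134 + ((V + J(√(-2 + t))) - 22))² = (134 + ((20 + 1/(-4 + √(-2 - 4/9))) - 22))² = (134 + ((20 + 1/(-4 + √(-22/9))) - 22))² = (134 + ((20 + 1/(-4 + I*√22/3)) - 22))² = (134 + (-2 + 1/(-4 + I*√22/3)))² = (132 + 1/(-4 + I*√22/3))²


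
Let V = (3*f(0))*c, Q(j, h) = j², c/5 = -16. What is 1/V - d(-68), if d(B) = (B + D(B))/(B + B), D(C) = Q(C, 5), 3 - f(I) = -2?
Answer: 40199/1200 ≈ 33.499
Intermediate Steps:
c = -80 (c = 5*(-16) = -80)
f(I) = 5 (f(I) = 3 - 1*(-2) = 3 + 2 = 5)
D(C) = C²
V = -1200 (V = (3*5)*(-80) = 15*(-80) = -1200)
d(B) = (B + B²)/(2*B) (d(B) = (B + B²)/(B + B) = (B + B²)/((2*B)) = (B + B²)*(1/(2*B)) = (B + B²)/(2*B))
1/V - d(-68) = 1/(-1200) - (½ + (½)*(-68)) = -1/1200 - (½ - 34) = -1/1200 - 1*(-67/2) = -1/1200 + 67/2 = 40199/1200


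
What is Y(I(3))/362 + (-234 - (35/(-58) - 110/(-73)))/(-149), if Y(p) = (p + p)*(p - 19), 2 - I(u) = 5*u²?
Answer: 1861907917/114186746 ≈ 16.306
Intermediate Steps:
I(u) = 2 - 5*u²
Y(p) = 2*p*(-19 + p) (Y(p) = (2*p)*(-19 + p) = 2*p*(-19 + p))
Y(I(3))/362 + (-234 - (35/(-58) - 110/(-73)))/(-149) = (2*(2 - 5*3²)*(-19 + (2 - 5*3²)))/362 + (-234 - (35/(-58) - 110/(-73)))/(-149) = (2*(2 - 5*9)*(-19 + (2 - 5*9)))*(1/362) + (-234 - (35*(-1/58) - 110*(-1/73)))*(-1/149) = (2*(2 - 45)*(-19 + (2 - 45)))*(1/362) + (-234 - (-35/58 + 110/73))*(-1/149) = (2*(-43)*(-19 - 43))*(1/362) + (-234 - 1*3825/4234)*(-1/149) = (2*(-43)*(-62))*(1/362) + (-234 - 3825/4234)*(-1/149) = 5332*(1/362) - 994581/4234*(-1/149) = 2666/181 + 994581/630866 = 1861907917/114186746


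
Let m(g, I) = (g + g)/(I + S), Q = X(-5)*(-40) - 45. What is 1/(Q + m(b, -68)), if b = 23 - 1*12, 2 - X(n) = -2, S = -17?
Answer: -85/17447 ≈ -0.0048719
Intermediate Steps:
X(n) = 4 (X(n) = 2 - 1*(-2) = 2 + 2 = 4)
b = 11 (b = 23 - 12 = 11)
Q = -205 (Q = 4*(-40) - 45 = -160 - 45 = -205)
m(g, I) = 2*g/(-17 + I) (m(g, I) = (g + g)/(I - 17) = (2*g)/(-17 + I) = 2*g/(-17 + I))
1/(Q + m(b, -68)) = 1/(-205 + 2*11/(-17 - 68)) = 1/(-205 + 2*11/(-85)) = 1/(-205 + 2*11*(-1/85)) = 1/(-205 - 22/85) = 1/(-17447/85) = -85/17447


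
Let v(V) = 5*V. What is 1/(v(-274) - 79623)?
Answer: -1/80993 ≈ -1.2347e-5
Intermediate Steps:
1/(v(-274) - 79623) = 1/(5*(-274) - 79623) = 1/(-1370 - 79623) = 1/(-80993) = -1/80993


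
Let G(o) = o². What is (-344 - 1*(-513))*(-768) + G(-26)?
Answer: -129116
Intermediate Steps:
(-344 - 1*(-513))*(-768) + G(-26) = (-344 - 1*(-513))*(-768) + (-26)² = (-344 + 513)*(-768) + 676 = 169*(-768) + 676 = -129792 + 676 = -129116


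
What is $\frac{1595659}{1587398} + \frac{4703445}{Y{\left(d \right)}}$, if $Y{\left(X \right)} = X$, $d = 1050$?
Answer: $\frac{124465243801}{27779465} \approx 4480.5$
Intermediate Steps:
$\frac{1595659}{1587398} + \frac{4703445}{Y{\left(d \right)}} = \frac{1595659}{1587398} + \frac{4703445}{1050} = 1595659 \cdot \frac{1}{1587398} + 4703445 \cdot \frac{1}{1050} = \frac{1595659}{1587398} + \frac{313563}{70} = \frac{124465243801}{27779465}$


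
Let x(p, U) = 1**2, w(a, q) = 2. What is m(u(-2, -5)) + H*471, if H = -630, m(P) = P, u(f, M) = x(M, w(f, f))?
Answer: -296729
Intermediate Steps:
x(p, U) = 1
u(f, M) = 1
m(u(-2, -5)) + H*471 = 1 - 630*471 = 1 - 296730 = -296729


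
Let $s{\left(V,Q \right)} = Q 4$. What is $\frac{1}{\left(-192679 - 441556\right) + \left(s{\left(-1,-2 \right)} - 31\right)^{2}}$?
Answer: $- \frac{1}{632714} \approx -1.5805 \cdot 10^{-6}$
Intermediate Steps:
$s{\left(V,Q \right)} = 4 Q$
$\frac{1}{\left(-192679 - 441556\right) + \left(s{\left(-1,-2 \right)} - 31\right)^{2}} = \frac{1}{\left(-192679 - 441556\right) + \left(4 \left(-2\right) - 31\right)^{2}} = \frac{1}{\left(-192679 - 441556\right) + \left(-8 - 31\right)^{2}} = \frac{1}{-634235 + \left(-39\right)^{2}} = \frac{1}{-634235 + 1521} = \frac{1}{-632714} = - \frac{1}{632714}$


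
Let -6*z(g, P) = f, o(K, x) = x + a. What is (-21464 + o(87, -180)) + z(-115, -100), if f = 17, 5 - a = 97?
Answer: -130433/6 ≈ -21739.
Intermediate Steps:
a = -92 (a = 5 - 1*97 = 5 - 97 = -92)
o(K, x) = -92 + x (o(K, x) = x - 92 = -92 + x)
z(g, P) = -17/6 (z(g, P) = -⅙*17 = -17/6)
(-21464 + o(87, -180)) + z(-115, -100) = (-21464 + (-92 - 180)) - 17/6 = (-21464 - 272) - 17/6 = -21736 - 17/6 = -130433/6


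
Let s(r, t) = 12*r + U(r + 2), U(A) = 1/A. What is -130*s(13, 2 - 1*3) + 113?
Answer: -60527/3 ≈ -20176.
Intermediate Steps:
U(A) = 1/A
s(r, t) = 1/(2 + r) + 12*r (s(r, t) = 12*r + 1/(r + 2) = 12*r + 1/(2 + r) = 1/(2 + r) + 12*r)
-130*s(13, 2 - 1*3) + 113 = -130*(1 + 12*13*(2 + 13))/(2 + 13) + 113 = -130*(1 + 12*13*15)/15 + 113 = -26*(1 + 2340)/3 + 113 = -26*2341/3 + 113 = -130*2341/15 + 113 = -60866/3 + 113 = -60527/3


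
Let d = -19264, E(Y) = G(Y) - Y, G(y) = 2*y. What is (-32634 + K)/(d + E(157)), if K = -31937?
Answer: 64571/19107 ≈ 3.3794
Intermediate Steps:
E(Y) = Y (E(Y) = 2*Y - Y = Y)
(-32634 + K)/(d + E(157)) = (-32634 - 31937)/(-19264 + 157) = -64571/(-19107) = -64571*(-1/19107) = 64571/19107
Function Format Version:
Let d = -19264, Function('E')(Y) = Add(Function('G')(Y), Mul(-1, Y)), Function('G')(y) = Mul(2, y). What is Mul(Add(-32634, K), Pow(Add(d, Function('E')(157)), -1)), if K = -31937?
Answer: Rational(64571, 19107) ≈ 3.3794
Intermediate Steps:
Function('E')(Y) = Y (Function('E')(Y) = Add(Mul(2, Y), Mul(-1, Y)) = Y)
Mul(Add(-32634, K), Pow(Add(d, Function('E')(157)), -1)) = Mul(Add(-32634, -31937), Pow(Add(-19264, 157), -1)) = Mul(-64571, Pow(-19107, -1)) = Mul(-64571, Rational(-1, 19107)) = Rational(64571, 19107)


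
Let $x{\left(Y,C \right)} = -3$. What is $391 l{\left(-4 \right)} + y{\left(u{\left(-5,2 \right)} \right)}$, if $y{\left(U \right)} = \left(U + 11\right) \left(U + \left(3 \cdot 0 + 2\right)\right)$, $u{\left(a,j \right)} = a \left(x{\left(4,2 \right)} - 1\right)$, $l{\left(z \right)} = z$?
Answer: $-882$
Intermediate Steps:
$u{\left(a,j \right)} = - 4 a$ ($u{\left(a,j \right)} = a \left(-3 - 1\right) = a \left(-4\right) = - 4 a$)
$y{\left(U \right)} = \left(2 + U\right) \left(11 + U\right)$ ($y{\left(U \right)} = \left(11 + U\right) \left(U + \left(0 + 2\right)\right) = \left(11 + U\right) \left(U + 2\right) = \left(11 + U\right) \left(2 + U\right) = \left(2 + U\right) \left(11 + U\right)$)
$391 l{\left(-4 \right)} + y{\left(u{\left(-5,2 \right)} \right)} = 391 \left(-4\right) + \left(22 + \left(\left(-4\right) \left(-5\right)\right)^{2} + 13 \left(\left(-4\right) \left(-5\right)\right)\right) = -1564 + \left(22 + 20^{2} + 13 \cdot 20\right) = -1564 + \left(22 + 400 + 260\right) = -1564 + 682 = -882$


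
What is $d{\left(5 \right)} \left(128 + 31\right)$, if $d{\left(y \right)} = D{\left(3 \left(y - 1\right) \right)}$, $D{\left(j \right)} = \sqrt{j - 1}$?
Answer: $159 \sqrt{11} \approx 527.34$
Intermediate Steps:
$D{\left(j \right)} = \sqrt{-1 + j}$
$d{\left(y \right)} = \sqrt{-4 + 3 y}$ ($d{\left(y \right)} = \sqrt{-1 + 3 \left(y - 1\right)} = \sqrt{-1 + 3 \left(-1 + y\right)} = \sqrt{-1 + \left(-3 + 3 y\right)} = \sqrt{-4 + 3 y}$)
$d{\left(5 \right)} \left(128 + 31\right) = \sqrt{-4 + 3 \cdot 5} \left(128 + 31\right) = \sqrt{-4 + 15} \cdot 159 = \sqrt{11} \cdot 159 = 159 \sqrt{11}$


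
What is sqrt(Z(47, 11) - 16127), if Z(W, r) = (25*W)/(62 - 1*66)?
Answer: I*sqrt(65683)/2 ≈ 128.14*I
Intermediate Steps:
Z(W, r) = -25*W/4 (Z(W, r) = (25*W)/(62 - 66) = (25*W)/(-4) = (25*W)*(-1/4) = -25*W/4)
sqrt(Z(47, 11) - 16127) = sqrt(-25/4*47 - 16127) = sqrt(-1175/4 - 16127) = sqrt(-65683/4) = I*sqrt(65683)/2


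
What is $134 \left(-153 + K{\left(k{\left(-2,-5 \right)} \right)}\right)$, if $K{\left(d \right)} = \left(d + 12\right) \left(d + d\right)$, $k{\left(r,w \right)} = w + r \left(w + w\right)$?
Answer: $88038$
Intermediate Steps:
$k{\left(r,w \right)} = w + 2 r w$ ($k{\left(r,w \right)} = w + r 2 w = w + 2 r w$)
$K{\left(d \right)} = 2 d \left(12 + d\right)$ ($K{\left(d \right)} = \left(12 + d\right) 2 d = 2 d \left(12 + d\right)$)
$134 \left(-153 + K{\left(k{\left(-2,-5 \right)} \right)}\right) = 134 \left(-153 + 2 \left(- 5 \left(1 + 2 \left(-2\right)\right)\right) \left(12 - 5 \left(1 + 2 \left(-2\right)\right)\right)\right) = 134 \left(-153 + 2 \left(- 5 \left(1 - 4\right)\right) \left(12 - 5 \left(1 - 4\right)\right)\right) = 134 \left(-153 + 2 \left(\left(-5\right) \left(-3\right)\right) \left(12 - -15\right)\right) = 134 \left(-153 + 2 \cdot 15 \left(12 + 15\right)\right) = 134 \left(-153 + 2 \cdot 15 \cdot 27\right) = 134 \left(-153 + 810\right) = 134 \cdot 657 = 88038$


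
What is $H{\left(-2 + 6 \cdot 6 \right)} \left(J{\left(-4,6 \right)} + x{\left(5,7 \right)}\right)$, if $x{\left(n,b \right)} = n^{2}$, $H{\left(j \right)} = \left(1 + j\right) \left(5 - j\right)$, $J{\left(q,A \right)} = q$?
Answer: $-21315$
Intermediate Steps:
$H{\left(-2 + 6 \cdot 6 \right)} \left(J{\left(-4,6 \right)} + x{\left(5,7 \right)}\right) = \left(5 - \left(-2 + 6 \cdot 6\right)^{2} + 4 \left(-2 + 6 \cdot 6\right)\right) \left(-4 + 5^{2}\right) = \left(5 - \left(-2 + 36\right)^{2} + 4 \left(-2 + 36\right)\right) \left(-4 + 25\right) = \left(5 - 34^{2} + 4 \cdot 34\right) 21 = \left(5 - 1156 + 136\right) 21 = \left(-1015\right) 21 = -21315$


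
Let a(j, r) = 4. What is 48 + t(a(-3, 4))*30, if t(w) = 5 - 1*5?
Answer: 48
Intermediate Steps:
t(w) = 0 (t(w) = 5 - 5 = 0)
48 + t(a(-3, 4))*30 = 48 + 0*30 = 48 + 0 = 48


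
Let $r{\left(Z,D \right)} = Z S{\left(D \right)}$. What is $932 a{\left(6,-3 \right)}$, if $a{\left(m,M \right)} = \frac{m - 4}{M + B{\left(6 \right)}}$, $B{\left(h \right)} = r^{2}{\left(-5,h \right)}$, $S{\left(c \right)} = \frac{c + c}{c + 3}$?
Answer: $\frac{16776}{373} \approx 44.976$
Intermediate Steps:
$S{\left(c \right)} = \frac{2 c}{3 + c}$
$r{\left(Z,D \right)} = \frac{2 D Z}{3 + D}$ ($r{\left(Z,D \right)} = Z \frac{2 D}{3 + D} = \frac{2 D Z}{3 + D}$)
$B{\left(h \right)} = \frac{100 h^{2}}{\left(3 + h\right)^{2}}$ ($B{\left(h \right)} = \left(2 h \left(-5\right) \frac{1}{3 + h}\right)^{2} = \left(- \frac{10 h}{3 + h}\right)^{2} = \frac{100 h^{2}}{\left(3 + h\right)^{2}}$)
$a{\left(m,M \right)} = \frac{-4 + m}{\frac{400}{9} + M}$ ($a{\left(m,M \right)} = \frac{m - 4}{M + \frac{100 \cdot 6^{2}}{\left(3 + 6\right)^{2}}} = \frac{-4 + m}{M + 100 \cdot 36 \cdot \frac{1}{81}} = \frac{-4 + m}{M + \frac{400}{9}} = \frac{-4 + m}{\frac{400}{9} + M}$)
$932 a{\left(6,-3 \right)} = 932 \frac{9 \left(-4 + 6\right)}{400 + 9 \left(-3\right)} = 932 \cdot 9 \frac{1}{400 - 27} \cdot 2 = 932 \cdot 9 \cdot \frac{1}{373} \cdot 2 = 932 \cdot \frac{18}{373} = \frac{16776}{373}$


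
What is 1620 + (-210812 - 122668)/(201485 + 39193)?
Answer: 64927480/40113 ≈ 1618.6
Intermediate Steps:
1620 + (-210812 - 122668)/(201485 + 39193) = 1620 - 333480/240678 = 1620 - 333480*1/240678 = 1620 - 55580/40113 = 64927480/40113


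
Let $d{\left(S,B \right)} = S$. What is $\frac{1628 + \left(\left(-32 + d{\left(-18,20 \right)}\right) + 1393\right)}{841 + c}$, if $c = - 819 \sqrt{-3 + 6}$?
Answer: $- \frac{2498611}{1305002} - \frac{2433249 \sqrt{3}}{1305002} \approx -5.1441$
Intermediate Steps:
$c = - 819 \sqrt{3} \approx -1418.5$
$\frac{1628 + \left(\left(-32 + d{\left(-18,20 \right)}\right) + 1393\right)}{841 + c} = \frac{1628 + \left(\left(-32 - 18\right) + 1393\right)}{841 - 819 \sqrt{3}} = \frac{1628 + \left(-50 + 1393\right)}{841 - 819 \sqrt{3}} = \frac{1628 + 1343}{841 - 819 \sqrt{3}} = \frac{2971}{841 - 819 \sqrt{3}}$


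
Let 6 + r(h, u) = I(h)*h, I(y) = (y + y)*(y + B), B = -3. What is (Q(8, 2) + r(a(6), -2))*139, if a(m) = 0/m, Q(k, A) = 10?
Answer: 556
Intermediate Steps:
I(y) = 2*y*(-3 + y) (I(y) = (y + y)*(y - 3) = (2*y)*(-3 + y) = 2*y*(-3 + y))
a(m) = 0
r(h, u) = -6 + 2*h**2*(-3 + h) (r(h, u) = -6 + (2*h*(-3 + h))*h = -6 + 2*h**2*(-3 + h))
(Q(8, 2) + r(a(6), -2))*139 = (10 + (-6 + 2*0**2*(-3 + 0)))*139 = (10 + (-6 + 2*0*(-3)))*139 = (10 + (-6 + 0))*139 = (10 - 6)*139 = 4*139 = 556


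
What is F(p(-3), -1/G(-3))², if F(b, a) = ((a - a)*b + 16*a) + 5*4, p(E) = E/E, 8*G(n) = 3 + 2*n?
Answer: 35344/9 ≈ 3927.1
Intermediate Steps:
G(n) = 3/8 + n/4 (G(n) = (3 + 2*n)/8 = 3/8 + n/4)
p(E) = 1
F(b, a) = 20 + 16*a (F(b, a) = (0*b + 16*a) + 20 = (0 + 16*a) + 20 = 16*a + 20 = 20 + 16*a)
F(p(-3), -1/G(-3))² = (20 + 16*(-1/(3/8 + (¼)*(-3))))² = (20 + 16*(-1/(3/8 - ¾)))² = (20 + 16*(-1/(-3/8)))² = (20 + 16*(-1*(-8/3)))² = (20 + 16*(8/3))² = (20 + 128/3)² = (188/3)² = 35344/9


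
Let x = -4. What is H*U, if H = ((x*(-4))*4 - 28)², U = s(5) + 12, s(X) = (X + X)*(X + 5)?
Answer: 145152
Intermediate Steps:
s(X) = 2*X*(5 + X) (s(X) = (2*X)*(5 + X) = 2*X*(5 + X))
U = 112 (U = 2*5*(5 + 5) + 12 = 2*5*10 + 12 = 100 + 12 = 112)
H = 1296 (H = (-4*(-4)*4 - 28)² = (16*4 - 28)² = (64 - 28)² = 36² = 1296)
H*U = 1296*112 = 145152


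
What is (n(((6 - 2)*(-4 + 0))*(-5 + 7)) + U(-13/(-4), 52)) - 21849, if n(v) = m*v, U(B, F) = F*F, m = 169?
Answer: -24553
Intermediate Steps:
U(B, F) = F²
n(v) = 169*v
(n(((6 - 2)*(-4 + 0))*(-5 + 7)) + U(-13/(-4), 52)) - 21849 = (169*(((6 - 2)*(-4 + 0))*(-5 + 7)) + 52²) - 21849 = (169*((4*(-4))*2) + 2704) - 21849 = (169*(-16*2) + 2704) - 21849 = (169*(-32) + 2704) - 21849 = (-5408 + 2704) - 21849 = -2704 - 21849 = -24553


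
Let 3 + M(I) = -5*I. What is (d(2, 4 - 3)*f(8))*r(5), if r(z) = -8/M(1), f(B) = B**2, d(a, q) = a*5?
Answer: 640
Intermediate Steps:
M(I) = -3 - 5*I
d(a, q) = 5*a
r(z) = 1 (r(z) = -8/(-3 - 5*1) = -8/(-3 - 5) = -8/(-8) = -8*(-1/8) = 1)
(d(2, 4 - 3)*f(8))*r(5) = ((5*2)*8**2)*1 = (10*64)*1 = 640*1 = 640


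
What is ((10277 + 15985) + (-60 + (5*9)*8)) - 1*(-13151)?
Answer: 39713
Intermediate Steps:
((10277 + 15985) + (-60 + (5*9)*8)) - 1*(-13151) = (26262 + (-60 + 45*8)) + 13151 = (26262 + (-60 + 360)) + 13151 = (26262 + 300) + 13151 = 26562 + 13151 = 39713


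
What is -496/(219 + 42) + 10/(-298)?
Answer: -75209/38889 ≈ -1.9339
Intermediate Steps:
-496/(219 + 42) + 10/(-298) = -496/261 + 10*(-1/298) = -496*1/261 - 5/149 = -496/261 - 5/149 = -75209/38889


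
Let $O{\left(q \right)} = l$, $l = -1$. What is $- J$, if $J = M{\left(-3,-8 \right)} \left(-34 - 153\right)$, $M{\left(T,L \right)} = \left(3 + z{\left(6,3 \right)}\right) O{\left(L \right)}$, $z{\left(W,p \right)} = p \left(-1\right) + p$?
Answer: $-561$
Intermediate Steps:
$O{\left(q \right)} = -1$
$z{\left(W,p \right)} = 0$ ($z{\left(W,p \right)} = - p + p = 0$)
$M{\left(T,L \right)} = -3$ ($M{\left(T,L \right)} = \left(3 + 0\right) \left(-1\right) = 3 \left(-1\right) = -3$)
$J = 561$ ($J = - 3 \left(-34 - 153\right) = \left(-3\right) \left(-187\right) = 561$)
$- J = \left(-1\right) 561 = -561$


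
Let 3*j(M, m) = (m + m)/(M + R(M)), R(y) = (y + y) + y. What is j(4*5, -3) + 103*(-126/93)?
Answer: -173071/1240 ≈ -139.57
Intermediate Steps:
R(y) = 3*y (R(y) = 2*y + y = 3*y)
j(M, m) = m/(6*M) (j(M, m) = ((m + m)/(M + 3*M))/3 = ((2*m)/((4*M)))/3 = ((2*m)*(1/(4*M)))/3 = (m/(2*M))/3 = m/(6*M))
j(4*5, -3) + 103*(-126/93) = (⅙)*(-3)/(4*5) + 103*(-126/93) = (⅙)*(-3)/20 + 103*(-126*1/93) = (⅙)*(-3)*(1/20) + 103*(-42/31) = -1/40 - 4326/31 = -173071/1240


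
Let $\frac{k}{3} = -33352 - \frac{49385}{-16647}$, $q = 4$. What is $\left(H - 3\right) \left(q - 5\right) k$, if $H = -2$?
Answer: $- \frac{2775806795}{5549} \approx -5.0024 \cdot 10^{5}$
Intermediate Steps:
$k = - \frac{555161359}{5549}$ ($k = 3 \left(-33352 - \frac{49385}{-16647}\right) = 3 \left(-33352 - - \frac{49385}{16647}\right) = 3 \left(-33352 + \frac{49385}{16647}\right) = 3 \left(- \frac{555161359}{16647}\right) = - \frac{555161359}{5549} \approx -1.0005 \cdot 10^{5}$)
$\left(H - 3\right) \left(q - 5\right) k = \left(-2 - 3\right) \left(4 - 5\right) \left(- \frac{555161359}{5549}\right) = \left(-5\right) \left(-1\right) \left(- \frac{555161359}{5549}\right) = 5 \left(- \frac{555161359}{5549}\right) = - \frac{2775806795}{5549}$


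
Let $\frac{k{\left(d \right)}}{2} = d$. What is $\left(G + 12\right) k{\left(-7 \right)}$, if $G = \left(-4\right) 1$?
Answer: $-112$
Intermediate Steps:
$G = -4$
$k{\left(d \right)} = 2 d$
$\left(G + 12\right) k{\left(-7 \right)} = \left(-4 + 12\right) 2 \left(-7\right) = 8 \left(-14\right) = -112$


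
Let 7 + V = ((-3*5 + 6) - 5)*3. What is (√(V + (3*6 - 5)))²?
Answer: -36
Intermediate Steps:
V = -49 (V = -7 + ((-3*5 + 6) - 5)*3 = -7 + ((-15 + 6) - 5)*3 = -7 + (-9 - 5)*3 = -7 - 14*3 = -7 - 42 = -49)
(√(V + (3*6 - 5)))² = (√(-49 + (3*6 - 5)))² = (√(-49 + (18 - 5)))² = (√(-49 + 13))² = (√(-36))² = (6*I)² = -36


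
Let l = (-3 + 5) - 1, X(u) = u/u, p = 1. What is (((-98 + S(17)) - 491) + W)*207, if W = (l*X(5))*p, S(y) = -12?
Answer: -124200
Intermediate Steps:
X(u) = 1
l = 1 (l = 2 - 1 = 1)
W = 1 (W = (1*1)*1 = 1*1 = 1)
(((-98 + S(17)) - 491) + W)*207 = (((-98 - 12) - 491) + 1)*207 = ((-110 - 491) + 1)*207 = (-601 + 1)*207 = -600*207 = -124200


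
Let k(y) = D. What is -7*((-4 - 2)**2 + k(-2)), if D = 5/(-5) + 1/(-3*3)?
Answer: -2198/9 ≈ -244.22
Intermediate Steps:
D = -10/9 (D = 5*(-1/5) - 1/3*1/3 = -1 - 1/9 = -10/9 ≈ -1.1111)
k(y) = -10/9
-7*((-4 - 2)**2 + k(-2)) = -7*((-4 - 2)**2 - 10/9) = -7*((-6)**2 - 10/9) = -7*(36 - 10/9) = -7*314/9 = -2198/9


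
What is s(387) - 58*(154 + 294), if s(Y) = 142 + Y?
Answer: -25455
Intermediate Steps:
s(387) - 58*(154 + 294) = (142 + 387) - 58*(154 + 294) = 529 - 58*448 = 529 - 25984 = -25455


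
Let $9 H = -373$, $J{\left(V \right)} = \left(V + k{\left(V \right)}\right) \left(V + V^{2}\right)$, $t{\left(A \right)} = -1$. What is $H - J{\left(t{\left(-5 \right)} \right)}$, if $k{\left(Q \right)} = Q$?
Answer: $- \frac{373}{9} \approx -41.444$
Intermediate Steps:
$J{\left(V \right)} = 2 V \left(V + V^{2}\right)$ ($J{\left(V \right)} = \left(V + V\right) \left(V + V^{2}\right) = 2 V \left(V + V^{2}\right)$)
$H = - \frac{373}{9}$ ($H = \frac{1}{9} \left(-373\right) = - \frac{373}{9} \approx -41.444$)
$H - J{\left(t{\left(-5 \right)} \right)} = - \frac{373}{9} - 2 \left(-1\right)^{2} \left(1 - 1\right) = - \frac{373}{9} - 2 \cdot 1 \cdot 0 = - \frac{373}{9} - 0 = - \frac{373}{9} + 0 = - \frac{373}{9}$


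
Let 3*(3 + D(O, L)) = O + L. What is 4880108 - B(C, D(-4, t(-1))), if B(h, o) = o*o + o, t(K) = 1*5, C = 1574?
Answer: 43920932/9 ≈ 4.8801e+6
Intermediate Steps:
t(K) = 5
D(O, L) = -3 + L/3 + O/3 (D(O, L) = -3 + (O + L)/3 = -3 + (L + O)/3 = -3 + (L/3 + O/3) = -3 + L/3 + O/3)
B(h, o) = o + o² (B(h, o) = o² + o = o + o²)
4880108 - B(C, D(-4, t(-1))) = 4880108 - (-3 + (⅓)*5 + (⅓)*(-4))*(1 + (-3 + (⅓)*5 + (⅓)*(-4))) = 4880108 - (-3 + 5/3 - 4/3)*(1 + (-3 + 5/3 - 4/3)) = 4880108 - (-8)*(1 - 8/3)/3 = 4880108 - (-8)*(-5)/(3*3) = 4880108 - 1*40/9 = 4880108 - 40/9 = 43920932/9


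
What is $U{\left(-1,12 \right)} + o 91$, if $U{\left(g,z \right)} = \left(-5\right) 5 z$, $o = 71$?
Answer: $6161$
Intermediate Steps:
$U{\left(g,z \right)} = - 25 z$
$U{\left(-1,12 \right)} + o 91 = \left(-25\right) 12 + 71 \cdot 91 = -300 + 6461 = 6161$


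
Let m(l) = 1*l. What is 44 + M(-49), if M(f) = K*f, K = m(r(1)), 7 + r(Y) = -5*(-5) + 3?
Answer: -985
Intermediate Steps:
r(Y) = 21 (r(Y) = -7 + (-5*(-5) + 3) = -7 + (25 + 3) = -7 + 28 = 21)
m(l) = l
K = 21
M(f) = 21*f
44 + M(-49) = 44 + 21*(-49) = 44 - 1029 = -985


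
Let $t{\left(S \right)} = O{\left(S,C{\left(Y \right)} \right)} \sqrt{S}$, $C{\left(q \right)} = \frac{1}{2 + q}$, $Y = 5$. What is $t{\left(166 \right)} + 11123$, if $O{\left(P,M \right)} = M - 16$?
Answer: $11123 - \frac{111 \sqrt{166}}{7} \approx 10919.0$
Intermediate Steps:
$O{\left(P,M \right)} = -16 + M$ ($O{\left(P,M \right)} = M - 16 = -16 + M$)
$t{\left(S \right)} = - \frac{111 \sqrt{S}}{7}$ ($t{\left(S \right)} = \left(-16 + \frac{1}{2 + 5}\right) \sqrt{S} = \left(-16 + \frac{1}{7}\right) \sqrt{S} = - \frac{111 \sqrt{S}}{7}$)
$t{\left(166 \right)} + 11123 = - \frac{111 \sqrt{166}}{7} + 11123 = 11123 - \frac{111 \sqrt{166}}{7}$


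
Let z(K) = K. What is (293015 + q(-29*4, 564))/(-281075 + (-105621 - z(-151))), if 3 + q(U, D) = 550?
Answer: -293562/386545 ≈ -0.75945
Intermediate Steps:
q(U, D) = 547 (q(U, D) = -3 + 550 = 547)
(293015 + q(-29*4, 564))/(-281075 + (-105621 - z(-151))) = (293015 + 547)/(-281075 + (-105621 - 1*(-151))) = 293562/(-281075 + (-105621 + 151)) = 293562/(-281075 - 105470) = 293562/(-386545) = 293562*(-1/386545) = -293562/386545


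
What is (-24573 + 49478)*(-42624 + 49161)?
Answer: 162803985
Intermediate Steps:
(-24573 + 49478)*(-42624 + 49161) = 24905*6537 = 162803985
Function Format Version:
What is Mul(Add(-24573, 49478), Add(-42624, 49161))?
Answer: 162803985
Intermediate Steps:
Mul(Add(-24573, 49478), Add(-42624, 49161)) = Mul(24905, 6537) = 162803985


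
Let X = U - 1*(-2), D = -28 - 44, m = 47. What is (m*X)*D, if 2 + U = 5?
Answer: -16920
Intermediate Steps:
D = -72
U = 3 (U = -2 + 5 = 3)
X = 5 (X = 3 - 1*(-2) = 3 + 2 = 5)
(m*X)*D = (47*5)*(-72) = 235*(-72) = -16920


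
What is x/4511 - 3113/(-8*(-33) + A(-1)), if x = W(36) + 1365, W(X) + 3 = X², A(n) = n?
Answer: -13343689/1186393 ≈ -11.247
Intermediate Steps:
W(X) = -3 + X²
x = 2658 (x = (-3 + 36²) + 1365 = (-3 + 1296) + 1365 = 1293 + 1365 = 2658)
x/4511 - 3113/(-8*(-33) + A(-1)) = 2658/4511 - 3113/(-8*(-33) - 1) = 2658*(1/4511) - 3113/(264 - 1) = 2658/4511 - 3113/263 = -13343689/1186393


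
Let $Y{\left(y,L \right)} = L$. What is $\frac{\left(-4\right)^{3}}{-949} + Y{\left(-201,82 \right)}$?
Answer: $\frac{77882}{949} \approx 82.067$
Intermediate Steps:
$\frac{\left(-4\right)^{3}}{-949} + Y{\left(-201,82 \right)} = \frac{\left(-4\right)^{3}}{-949} + 82 = \left(-64\right) \left(- \frac{1}{949}\right) + 82 = \frac{64}{949} + 82 = \frac{77882}{949}$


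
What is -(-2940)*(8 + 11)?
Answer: 55860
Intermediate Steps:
-(-2940)*(8 + 11) = -(-2940)*19 = -196*(-285) = 55860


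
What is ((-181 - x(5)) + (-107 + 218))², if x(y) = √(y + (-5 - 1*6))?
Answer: 4894 + 140*I*√6 ≈ 4894.0 + 342.93*I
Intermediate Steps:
x(y) = √(-11 + y) (x(y) = √(y + (-5 - 6)) = √(y - 11) = √(-11 + y))
((-181 - x(5)) + (-107 + 218))² = ((-181 - √(-11 + 5)) + (-107 + 218))² = ((-181 - √(-6)) + 111)² = ((-181 - I*√6) + 111)² = (-70 - I*√6)²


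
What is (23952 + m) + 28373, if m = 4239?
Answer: 56564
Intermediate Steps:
(23952 + m) + 28373 = (23952 + 4239) + 28373 = 28191 + 28373 = 56564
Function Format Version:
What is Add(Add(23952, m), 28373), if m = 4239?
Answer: 56564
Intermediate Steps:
Add(Add(23952, m), 28373) = Add(Add(23952, 4239), 28373) = Add(28191, 28373) = 56564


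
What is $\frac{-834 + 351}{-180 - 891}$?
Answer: $\frac{23}{51} \approx 0.45098$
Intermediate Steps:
$\frac{-834 + 351}{-180 - 891} = - \frac{483}{-1071} = \left(-483\right) \left(- \frac{1}{1071}\right) = \frac{23}{51}$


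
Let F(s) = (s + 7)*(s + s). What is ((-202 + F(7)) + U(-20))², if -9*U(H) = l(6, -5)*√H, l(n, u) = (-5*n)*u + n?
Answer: -53756/9 + 416*I*√5 ≈ -5972.9 + 930.2*I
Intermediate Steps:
l(n, u) = n - 5*n*u (l(n, u) = -5*n*u + n = n - 5*n*u)
F(s) = 2*s*(7 + s) (F(s) = (7 + s)*(2*s) = 2*s*(7 + s))
U(H) = -52*√H/3 (U(H) = -6*(1 - 5*(-5))*√H/9 = -6*(1 + 25)*√H/9 = -6*26*√H/9 = -52*√H/3)
((-202 + F(7)) + U(-20))² = ((-202 + 2*7*(7 + 7)) - 104*I*√5/3)² = ((-202 + 2*7*14) - 104*I*√5/3)² = ((-202 + 196) - 104*I*√5/3)² = (-6 - 104*I*√5/3)²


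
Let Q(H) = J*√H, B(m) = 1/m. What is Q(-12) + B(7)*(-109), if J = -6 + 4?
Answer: -109/7 - 4*I*√3 ≈ -15.571 - 6.9282*I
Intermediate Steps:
B(m) = 1/m
J = -2
Q(H) = -2*√H
Q(-12) + B(7)*(-109) = -4*I*√3 - 109/7 = -109/7 - 4*I*√3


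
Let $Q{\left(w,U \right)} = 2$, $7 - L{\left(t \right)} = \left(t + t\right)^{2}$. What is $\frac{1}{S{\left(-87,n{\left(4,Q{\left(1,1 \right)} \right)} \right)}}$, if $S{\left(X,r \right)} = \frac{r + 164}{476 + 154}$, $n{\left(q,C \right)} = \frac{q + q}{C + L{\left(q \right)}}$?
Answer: $\frac{5775}{1502} \approx 3.8449$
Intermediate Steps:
$L{\left(t \right)} = 7 - 4 t^{2}$ ($L{\left(t \right)} = 7 - \left(t + t\right)^{2} = 7 - \left(2 t\right)^{2} = 7 - 4 t^{2}$)
$n{\left(q,C \right)} = \frac{2 q}{7 + C - 4 q^{2}}$ ($n{\left(q,C \right)} = \frac{q + q}{C - \left(-7 + 4 q^{2}\right)} = \frac{2 q}{7 + C - 4 q^{2}}$)
$S{\left(X,r \right)} = \frac{82}{315} + \frac{r}{630}$ ($S{\left(X,r \right)} = \frac{164 + r}{630} = \left(164 + r\right) \frac{1}{630} = \frac{82}{315} + \frac{r}{630}$)
$\frac{1}{S{\left(-87,n{\left(4,Q{\left(1,1 \right)} \right)} \right)}} = \frac{1}{\frac{82}{315} + \frac{2 \cdot 4 \frac{1}{7 + 2 - 4 \cdot 4^{2}}}{630}} = \frac{1}{\frac{82}{315} + \frac{2 \cdot 4 \frac{1}{7 + 2 - 64}}{630}} = \frac{1}{\frac{82}{315} + \frac{2 \cdot 4 \frac{1}{-55}}{630}} = \frac{1}{\frac{82}{315} + \frac{2 \cdot 4 \left(- \frac{1}{55}\right)}{630}} = \frac{1}{\frac{82}{315} + \frac{1}{630} \left(- \frac{8}{55}\right)} = \frac{1}{\frac{82}{315} - \frac{4}{17325}} = \frac{1}{\frac{1502}{5775}} = \frac{5775}{1502}$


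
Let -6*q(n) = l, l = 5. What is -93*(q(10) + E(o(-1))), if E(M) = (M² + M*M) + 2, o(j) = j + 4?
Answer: -3565/2 ≈ -1782.5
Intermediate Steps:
o(j) = 4 + j
q(n) = -⅚ (q(n) = -⅙*5 = -⅚)
E(M) = 2 + 2*M² (E(M) = (M² + M²) + 2 = 2*M² + 2 = 2 + 2*M²)
-93*(q(10) + E(o(-1))) = -93*(-⅚ + (2 + 2*(4 - 1)²)) = -93*(-⅚ + (2 + 2*3²)) = -93*(-⅚ + (2 + 2*9)) = -93*(-⅚ + (2 + 18)) = -93*(-⅚ + 20) = -93*115/6 = -3565/2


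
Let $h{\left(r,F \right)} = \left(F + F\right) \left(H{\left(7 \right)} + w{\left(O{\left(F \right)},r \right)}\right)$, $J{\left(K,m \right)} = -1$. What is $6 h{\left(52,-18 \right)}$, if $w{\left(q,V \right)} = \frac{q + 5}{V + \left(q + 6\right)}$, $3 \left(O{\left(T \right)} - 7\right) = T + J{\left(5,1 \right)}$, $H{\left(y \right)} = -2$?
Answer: $\frac{9045}{22} \approx 411.14$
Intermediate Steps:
$O{\left(T \right)} = \frac{20}{3} + \frac{T}{3}$ ($O{\left(T \right)} = 7 + \frac{T - 1}{3} = 7 + \frac{-1 + T}{3} = 7 + \left(- \frac{1}{3} + \frac{T}{3}\right) = \frac{20}{3} + \frac{T}{3}$)
$w{\left(q,V \right)} = \frac{5 + q}{6 + V + q}$ ($w{\left(q,V \right)} = \frac{5 + q}{V + \left(6 + q\right)} = \frac{5 + q}{6 + V + q}$)
$h{\left(r,F \right)} = 2 F \left(-2 + \frac{\frac{35}{3} + \frac{F}{3}}{\frac{38}{3} + r + \frac{F}{3}}\right)$ ($h{\left(r,F \right)} = \left(F + F\right) \left(-2 + \frac{5 + \left(\frac{20}{3} + \frac{F}{3}\right)}{6 + r + \left(\frac{20}{3} + \frac{F}{3}\right)}\right) = 2 F \left(-2 + \frac{\frac{35}{3} + \frac{F}{3}}{\frac{38}{3} + r + \frac{F}{3}}\right)$)
$6 h{\left(52,-18 \right)} = 6 \cdot 2 \left(-18\right) \frac{1}{38 - 18 + 3 \cdot 52} \left(-41 - -18 - 312\right) = 6 \cdot 2 \left(-18\right) \frac{1}{38 - 18 + 156} \left(-41 + 18 - 312\right) = 6 \cdot 2 \left(-18\right) \frac{1}{176} \left(-335\right) = 6 \cdot \frac{3015}{44} = \frac{9045}{22}$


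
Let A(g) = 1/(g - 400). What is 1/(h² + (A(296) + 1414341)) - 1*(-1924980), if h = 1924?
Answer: 1024235979951764/532076167 ≈ 1.9250e+6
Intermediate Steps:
A(g) = 1/(-400 + g)
1/(h² + (A(296) + 1414341)) - 1*(-1924980) = 1/(1924² + (1/(-400 + 296) + 1414341)) - 1*(-1924980) = 1/(3701776 + (1/(-104) + 1414341)) + 1924980 = 1/(3701776 + (-1/104 + 1414341)) + 1924980 = 1/(3701776 + 147091463/104) + 1924980 = 1/(532076167/104) + 1924980 = 104/532076167 + 1924980 = 1024235979951764/532076167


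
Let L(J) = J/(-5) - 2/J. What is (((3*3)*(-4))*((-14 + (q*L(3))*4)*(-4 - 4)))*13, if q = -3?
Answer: 22464/5 ≈ 4492.8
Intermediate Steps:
L(J) = -2/J - J/5 (L(J) = J*(-⅕) - 2/J = -J/5 - 2/J = -2/J - J/5)
(((3*3)*(-4))*((-14 + (q*L(3))*4)*(-4 - 4)))*13 = (((3*3)*(-4))*((-14 - 3*(-2/3 - ⅕*3)*4)*(-4 - 4)))*13 = ((9*(-4))*((-14 - 3*(-2*⅓ - ⅗)*4)*(-8)))*13 = -36*(-14 - 3*(-⅔ - ⅗)*4)*(-8)*13 = -36*(-14 - 3*(-19/15)*4)*(-8)*13 = -36*(-14 + (19/5)*4)*(-8)*13 = -36*(-14 + 76/5)*(-8)*13 = -216*(-8)/5*13 = -36*(-48/5)*13 = (1728/5)*13 = 22464/5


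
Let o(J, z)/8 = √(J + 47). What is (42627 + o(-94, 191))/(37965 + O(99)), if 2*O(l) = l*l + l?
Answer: 14209/14305 + 8*I*√47/42915 ≈ 0.99329 + 0.001278*I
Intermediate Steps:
o(J, z) = 8*√(47 + J) (o(J, z) = 8*√(J + 47) = 8*√(47 + J))
O(l) = l/2 + l²/2 (O(l) = (l*l + l)/2 = (l² + l)/2 = (l + l²)/2 = l/2 + l²/2)
(42627 + o(-94, 191))/(37965 + O(99)) = (42627 + 8*√(47 - 94))/(37965 + (½)*99*(1 + 99)) = (42627 + 8*√(-47))/(37965 + (½)*99*100) = (42627 + 8*(I*√47))/(37965 + 4950) = (42627 + 8*I*√47)/42915 = (42627 + 8*I*√47)*(1/42915) = 14209/14305 + 8*I*√47/42915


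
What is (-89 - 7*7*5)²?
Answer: 111556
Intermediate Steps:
(-89 - 7*7*5)² = (-89 - 49*5)² = (-89 - 245)² = (-334)² = 111556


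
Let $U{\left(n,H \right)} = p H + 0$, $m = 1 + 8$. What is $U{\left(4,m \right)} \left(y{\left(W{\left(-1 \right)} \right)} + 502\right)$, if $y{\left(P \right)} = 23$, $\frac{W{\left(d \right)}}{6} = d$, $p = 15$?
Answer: $70875$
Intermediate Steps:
$W{\left(d \right)} = 6 d$
$m = 9$
$U{\left(n,H \right)} = 15 H$ ($U{\left(n,H \right)} = 15 H + 0 = 15 H$)
$U{\left(4,m \right)} \left(y{\left(W{\left(-1 \right)} \right)} + 502\right) = 15 \cdot 9 \left(23 + 502\right) = 135 \cdot 525 = 70875$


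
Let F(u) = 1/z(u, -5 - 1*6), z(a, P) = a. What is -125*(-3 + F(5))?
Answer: 350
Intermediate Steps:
F(u) = 1/u
-125*(-3 + F(5)) = -125*(-3 + 1/5) = -125*(-3 + ⅕) = -125*(-14/5) = 350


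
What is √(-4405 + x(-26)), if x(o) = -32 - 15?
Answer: 2*I*√1113 ≈ 66.723*I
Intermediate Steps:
x(o) = -47
√(-4405 + x(-26)) = √(-4405 - 47) = √(-4452) = 2*I*√1113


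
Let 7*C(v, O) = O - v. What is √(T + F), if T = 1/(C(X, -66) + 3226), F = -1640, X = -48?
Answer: I*√208744939873/11282 ≈ 40.497*I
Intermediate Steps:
C(v, O) = -v/7 + O/7 (C(v, O) = (O - v)/7 = -v/7 + O/7)
T = 7/22564 (T = 1/((-⅐*(-48) + (⅐)*(-66)) + 3226) = 1/((48/7 - 66/7) + 3226) = 1/(-18/7 + 3226) = 1/(22564/7) = 7/22564 ≈ 0.00031023)
√(T + F) = √(7/22564 - 1640) = √(-37004953/22564) = I*√208744939873/11282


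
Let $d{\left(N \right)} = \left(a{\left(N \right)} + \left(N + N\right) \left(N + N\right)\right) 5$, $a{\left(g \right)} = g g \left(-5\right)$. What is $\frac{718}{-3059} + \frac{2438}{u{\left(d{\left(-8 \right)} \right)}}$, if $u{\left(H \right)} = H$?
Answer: $- \frac{3843801}{489440} \approx -7.8535$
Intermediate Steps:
$a{\left(g \right)} = - 5 g^{2}$ ($a{\left(g \right)} = g^{2} \left(-5\right) = - 5 g^{2}$)
$d{\left(N \right)} = - 5 N^{2}$ ($d{\left(N \right)} = \left(- 5 N^{2} + \left(N + N\right) \left(N + N\right)\right) 5 = \left(- 5 N^{2} + 2 N 2 N\right) 5 = \left(- 5 N^{2} + 4 N^{2}\right) 5 = - N^{2} \cdot 5 = - 5 N^{2}$)
$\frac{718}{-3059} + \frac{2438}{u{\left(d{\left(-8 \right)} \right)}} = \frac{718}{-3059} + \frac{2438}{\left(-5\right) \left(-8\right)^{2}} = 718 \left(- \frac{1}{3059}\right) + \frac{2438}{\left(-5\right) 64} = - \frac{718}{3059} + \frac{2438}{-320} = - \frac{718}{3059} + 2438 \left(- \frac{1}{320}\right) = - \frac{718}{3059} - \frac{1219}{160} = - \frac{3843801}{489440}$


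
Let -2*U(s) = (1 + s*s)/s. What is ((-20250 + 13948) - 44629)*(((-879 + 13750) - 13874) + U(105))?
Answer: 1881526956/35 ≈ 5.3758e+7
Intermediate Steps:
U(s) = -(1 + s**2)/(2*s) (U(s) = -(1 + s*s)/(2*s) = -(1 + s**2)/(2*s))
((-20250 + 13948) - 44629)*(((-879 + 13750) - 13874) + U(105)) = ((-20250 + 13948) - 44629)*(((-879 + 13750) - 13874) + (1/2)*(-1 - 1*105**2)/105) = (-6302 - 44629)*((12871 - 13874) + (1/2)*(1/105)*(-1 - 1*11025)) = -50931*(-1003 + (1/2)*(1/105)*(-1 - 11025)) = -50931*(-1003 + (1/2)*(1/105)*(-11026)) = -50931*(-1003 - 5513/105) = -50931*(-110828/105) = 1881526956/35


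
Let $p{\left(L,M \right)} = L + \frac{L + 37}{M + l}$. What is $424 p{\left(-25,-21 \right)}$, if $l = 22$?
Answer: $-5512$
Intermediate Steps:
$p{\left(L,M \right)} = L + \frac{37 + L}{22 + M}$ ($p{\left(L,M \right)} = L + \frac{L + 37}{M + 22} = L + \frac{37 + L}{22 + M}$)
$424 p{\left(-25,-21 \right)} = 424 \frac{37 + 23 \left(-25\right) - -525}{22 - 21} = 424 \frac{37 - 575 + 525}{1} = 424 \cdot 1 \left(-13\right) = 424 \left(-13\right) = -5512$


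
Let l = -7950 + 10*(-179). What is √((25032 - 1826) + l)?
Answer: √13466 ≈ 116.04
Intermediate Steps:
l = -9740 (l = -7950 - 1790 = -9740)
√((25032 - 1826) + l) = √((25032 - 1826) - 9740) = √(23206 - 9740) = √13466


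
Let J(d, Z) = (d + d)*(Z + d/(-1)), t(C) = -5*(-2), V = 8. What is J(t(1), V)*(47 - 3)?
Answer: -1760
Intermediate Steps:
t(C) = 10
J(d, Z) = 2*d*(Z - d) (J(d, Z) = (2*d)*(Z + d*(-1)) = (2*d)*(Z - d) = 2*d*(Z - d))
J(t(1), V)*(47 - 3) = (2*10*(8 - 1*10))*(47 - 3) = (2*10*(8 - 10))*44 = (2*10*(-2))*44 = -40*44 = -1760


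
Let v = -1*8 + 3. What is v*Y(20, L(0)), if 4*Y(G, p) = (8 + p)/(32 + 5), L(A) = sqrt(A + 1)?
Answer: -45/148 ≈ -0.30405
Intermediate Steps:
L(A) = sqrt(1 + A)
Y(G, p) = 2/37 + p/148 (Y(G, p) = ((8 + p)/(32 + 5))/4 = ((8 + p)/37)/4 = ((8 + p)*(1/37))/4 = (8/37 + p/37)/4 = 2/37 + p/148)
v = -5 (v = -8 + 3 = -5)
v*Y(20, L(0)) = -5*(2/37 + sqrt(1 + 0)/148) = -5*(2/37 + sqrt(1)/148) = -5*(2/37 + (1/148)*1) = -5*(2/37 + 1/148) = -5*9/148 = -45/148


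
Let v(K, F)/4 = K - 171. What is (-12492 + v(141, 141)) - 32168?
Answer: -44780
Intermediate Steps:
v(K, F) = -684 + 4*K (v(K, F) = 4*(K - 171) = 4*(-171 + K) = -684 + 4*K)
(-12492 + v(141, 141)) - 32168 = (-12492 + (-684 + 4*141)) - 32168 = (-12492 + (-684 + 564)) - 32168 = (-12492 - 120) - 32168 = -12612 - 32168 = -44780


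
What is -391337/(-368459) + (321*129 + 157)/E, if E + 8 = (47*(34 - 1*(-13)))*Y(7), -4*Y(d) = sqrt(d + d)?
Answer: 14347181174751/12585548020045 - 183638588*sqrt(14)/34157255 ≈ -18.976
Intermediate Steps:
Y(d) = -sqrt(2)*sqrt(d)/4 (Y(d) = -sqrt(d + d)/4 = -sqrt(2)*sqrt(d)/4)
E = -8 - 2209*sqrt(14)/4 (E = -8 + (47*(34 - 1*(-13)))*(-sqrt(2)*sqrt(7)/4) = -8 + (47*(34 + 13))*(-sqrt(14)/4) = -8 + (47*47)*(-sqrt(14)/4) = -8 + 2209*(-sqrt(14)/4) = -8 - 2209*sqrt(14)/4 ≈ -2074.3)
-391337/(-368459) + (321*129 + 157)/E = -391337/(-368459) + (321*129 + 157)/(-8 - 2209*sqrt(14)/4) = -391337*(-1/368459) + (41409 + 157)/(-8 - 2209*sqrt(14)/4) = 391337/368459 + 41566/(-8 - 2209*sqrt(14)/4)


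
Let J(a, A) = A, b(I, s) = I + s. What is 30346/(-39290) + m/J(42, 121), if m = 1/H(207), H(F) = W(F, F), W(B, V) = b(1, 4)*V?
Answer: -380034202/492048315 ≈ -0.77235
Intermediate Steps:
W(B, V) = 5*V (W(B, V) = (1 + 4)*V = 5*V)
H(F) = 5*F
m = 1/1035 (m = 1/(5*207) = 1/1035 ≈ 0.00096618)
30346/(-39290) + m/J(42, 121) = 30346/(-39290) + (1/1035)/121 = 30346*(-1/39290) + (1/1035)*(1/121) = -15173/19645 + 1/125235 = -380034202/492048315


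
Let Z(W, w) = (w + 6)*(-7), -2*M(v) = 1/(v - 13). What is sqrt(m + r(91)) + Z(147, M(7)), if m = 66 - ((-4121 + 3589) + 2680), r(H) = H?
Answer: -511/12 + I*sqrt(1991) ≈ -42.583 + 44.621*I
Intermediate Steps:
M(v) = -1/(2*(-13 + v)) (M(v) = -1/(2*(v - 13)) = -1/(2*(-13 + v)))
Z(W, w) = -42 - 7*w (Z(W, w) = (6 + w)*(-7) = -42 - 7*w)
m = -2082 (m = 66 - (-532 + 2680) = 66 - 1*2148 = 66 - 2148 = -2082)
sqrt(m + r(91)) + Z(147, M(7)) = sqrt(-2082 + 91) + (-42 - (-7)/(-26 + 2*7)) = sqrt(-1991) + (-42 - (-7)/(-26 + 14)) = I*sqrt(1991) + (-42 - (-7)/(-12)) = I*sqrt(1991) + (-42 - (-7)*(-1)/12) = I*sqrt(1991) + (-42 - 7*1/12) = I*sqrt(1991) + (-42 - 7/12) = I*sqrt(1991) - 511/12 = -511/12 + I*sqrt(1991)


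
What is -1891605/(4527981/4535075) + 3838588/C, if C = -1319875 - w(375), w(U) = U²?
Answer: -1044084971881143194/551093020875 ≈ -1.8946e+6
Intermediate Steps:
C = -1460500 (C = -1319875 - 1*375² = -1319875 - 1*140625 = -1319875 - 140625 = -1460500)
-1891605/(4527981/4535075) + 3838588/C = -1891605/(4527981/4535075) + 3838588/(-1460500) = -1891605/(4527981*(1/4535075)) + 3838588*(-1/1460500) = -1891605/4527981/4535075 - 959647/365125 = -1891605*4535075/4527981 - 959647/365125 = -2859523515125/1509327 - 959647/365125 = -1044084971881143194/551093020875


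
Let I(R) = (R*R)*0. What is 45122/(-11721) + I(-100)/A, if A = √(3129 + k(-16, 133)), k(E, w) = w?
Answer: -45122/11721 ≈ -3.8497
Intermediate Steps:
I(R) = 0 (I(R) = R²*0 = 0)
A = √3262 (A = √(3129 + 133) = √3262 ≈ 57.114)
45122/(-11721) + I(-100)/A = 45122/(-11721) + 0/(√3262) = 45122*(-1/11721) + 0*(√3262/3262) = -45122/11721 + 0 = -45122/11721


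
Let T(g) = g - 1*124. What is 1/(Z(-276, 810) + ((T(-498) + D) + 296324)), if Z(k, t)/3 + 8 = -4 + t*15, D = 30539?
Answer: 1/362655 ≈ 2.7574e-6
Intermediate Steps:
Z(k, t) = -36 + 45*t (Z(k, t) = -24 + 3*(-4 + t*15) = -24 + 3*(-4 + 15*t) = -24 + (-12 + 45*t) = -36 + 45*t)
T(g) = -124 + g (T(g) = g - 124 = -124 + g)
1/(Z(-276, 810) + ((T(-498) + D) + 296324)) = 1/((-36 + 45*810) + (((-124 - 498) + 30539) + 296324)) = 1/((-36 + 36450) + ((-622 + 30539) + 296324)) = 1/(36414 + (29917 + 296324)) = 1/(36414 + 326241) = 1/362655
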